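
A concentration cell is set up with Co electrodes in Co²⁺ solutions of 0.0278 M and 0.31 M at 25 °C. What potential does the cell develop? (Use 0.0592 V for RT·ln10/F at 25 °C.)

Both half-cells are Co²⁺/Co, so E°_cell = 0. The concentrated side is the cathode; the cell reaction moves Co²⁺ from high to low concentration with n = 2.
Q = [Co²⁺]_dilute/[Co²⁺]_conc = 0.0278/0.31 = 0.0897.
E = 0 − (0.0592/2) log Q = −(0.0592/2)(-1.047) = 0.0310 V.

0.031 V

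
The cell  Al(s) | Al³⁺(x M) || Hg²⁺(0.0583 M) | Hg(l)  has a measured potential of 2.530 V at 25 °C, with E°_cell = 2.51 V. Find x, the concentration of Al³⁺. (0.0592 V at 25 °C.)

From the Nernst equation, log Q = n(E° − E)/0.0592 = 6(2.51 − 2.530)/0.0592 = -2.027, so Q = 0.00940.
With Q = [Al³⁺]^2/[Hg²⁺]^3 and the known concentrations, [Al³⁺]^2 in the numerator gives [Al³⁺] = 0.0014 M.

0.0014 M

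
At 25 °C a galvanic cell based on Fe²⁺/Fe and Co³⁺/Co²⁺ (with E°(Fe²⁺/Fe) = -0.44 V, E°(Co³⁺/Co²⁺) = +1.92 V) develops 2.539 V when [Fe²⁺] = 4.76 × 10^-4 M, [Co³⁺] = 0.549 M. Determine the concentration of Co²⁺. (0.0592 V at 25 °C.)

0.024 M

From the Nernst equation, log Q = n(E° − E)/0.0592 = 2(2.36 − 2.539)/0.0592 = -6.047, so Q = 8.97 × 10^-7.
With Q = [Fe²⁺]·[Co²⁺]^2/[Co³⁺]^2 and the known concentrations, [Co²⁺]^2 in the numerator gives [Co²⁺] = 0.024 M.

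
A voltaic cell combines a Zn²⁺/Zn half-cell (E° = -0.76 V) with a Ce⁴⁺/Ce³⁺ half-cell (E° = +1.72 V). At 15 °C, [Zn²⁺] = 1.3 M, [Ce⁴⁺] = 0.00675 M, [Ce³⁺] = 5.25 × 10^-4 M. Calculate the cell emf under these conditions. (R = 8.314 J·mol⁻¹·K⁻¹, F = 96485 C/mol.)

The Ce⁴⁺/Ce³⁺ couple has the higher reduction potential and acts as the cathode, so E°_cell = +1.72 − (-0.76) = 2.48 V.
Balancing electrons gives n = 2; the reaction quotient is Q = [Zn²⁺]·[Ce³⁺]^2/[Ce⁴⁺]^2 = 0.00786.
E = E° − (RT/nF) ln Q = 2.48 − (8.314×288)/(2×96485) × (-4.845) = 2.480 + 0.060 = 2.540 V.

2.54 V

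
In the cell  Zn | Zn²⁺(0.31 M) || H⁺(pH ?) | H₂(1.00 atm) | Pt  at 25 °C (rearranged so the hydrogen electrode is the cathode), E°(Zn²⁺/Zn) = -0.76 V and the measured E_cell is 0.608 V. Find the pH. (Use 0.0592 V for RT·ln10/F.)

E°_cell = 0.76 V and n = 2.
log Q = n(E° − E)/0.0592 = 2×(0.76 − 0.608)/0.0592 = 5.135.
With Q = [Zn²⁺]·P(H₂) / [H⁺]^2, solving for [H⁺] gives log[H⁺] = -2.822, so pH = 2.82.

pH = 2.82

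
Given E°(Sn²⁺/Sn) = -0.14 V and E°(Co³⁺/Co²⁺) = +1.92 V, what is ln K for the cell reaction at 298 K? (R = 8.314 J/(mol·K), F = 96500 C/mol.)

ln K = 160.5

E°_cell = +1.92 − (-0.14) = 2.06 V, with n = 2 electrons transferred.
At equilibrium E = 0, so the Nernst equation gives ln K = nFE°/RT = (2)(96500)(2.06)/((8.314)(298)) = 160.47.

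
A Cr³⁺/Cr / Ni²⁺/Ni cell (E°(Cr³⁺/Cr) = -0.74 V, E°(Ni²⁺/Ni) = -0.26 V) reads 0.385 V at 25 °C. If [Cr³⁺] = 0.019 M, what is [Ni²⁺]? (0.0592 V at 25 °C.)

4.4 × 10^-5 M

From the Nernst equation, log Q = n(E° − E)/0.0592 = 6(0.48 − 0.385)/0.0592 = 9.628, so Q = 4.25 × 10^9.
With Q = [Cr³⁺]^2/[Ni²⁺]^3 and the known concentrations, [Ni²⁺]^3 in the denominator gives [Ni²⁺] = 4.4 × 10^-5 M.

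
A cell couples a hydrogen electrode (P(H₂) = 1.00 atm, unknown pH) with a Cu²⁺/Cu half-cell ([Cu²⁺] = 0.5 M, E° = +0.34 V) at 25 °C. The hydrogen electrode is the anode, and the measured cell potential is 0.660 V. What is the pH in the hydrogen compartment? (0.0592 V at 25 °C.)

E°_cell = 0.34 V and n = 2.
log Q = n(E° − E)/0.0592 = 2×(0.34 − 0.660)/0.0592 = -10.811.
With Q = [H⁺]^2 / ([Cu²⁺]·P(H₂)), solving for [H⁺] gives log[H⁺] = -5.556, so pH = 5.56.

pH = 5.56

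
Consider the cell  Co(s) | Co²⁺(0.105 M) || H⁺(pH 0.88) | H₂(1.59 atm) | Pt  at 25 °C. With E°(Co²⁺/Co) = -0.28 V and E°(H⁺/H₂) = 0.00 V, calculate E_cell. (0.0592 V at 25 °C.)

0.25 V

The hydrogen couple is the cathode, so E°_cell = 0.28 V; n = 2.
[H⁺] = 10^(−0.88) = 0.13 M, and Q = [Co²⁺]·P(H₂) / [H⁺]^2 = 9.61.
E = E° − (0.0592/2) log Q = 0.28 − (0.0592/2)(0.983) = 0.251 V.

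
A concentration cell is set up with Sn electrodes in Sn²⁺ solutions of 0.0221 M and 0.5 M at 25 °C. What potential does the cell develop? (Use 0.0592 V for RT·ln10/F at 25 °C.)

0.040 V

Both half-cells are Sn²⁺/Sn, so E°_cell = 0. The concentrated side is the cathode; the cell reaction moves Sn²⁺ from high to low concentration with n = 2.
Q = [Sn²⁺]_dilute/[Sn²⁺]_conc = 0.0221/0.5 = 0.0442.
E = 0 − (0.0592/2) log Q = −(0.0592/2)(-1.355) = 0.0401 V.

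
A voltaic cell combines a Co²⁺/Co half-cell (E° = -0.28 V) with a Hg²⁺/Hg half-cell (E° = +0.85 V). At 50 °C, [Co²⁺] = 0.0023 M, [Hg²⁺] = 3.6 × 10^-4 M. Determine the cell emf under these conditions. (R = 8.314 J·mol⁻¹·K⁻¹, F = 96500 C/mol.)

The Hg²⁺/Hg couple has the higher reduction potential and acts as the cathode, so E°_cell = +0.85 − (-0.28) = 1.13 V.
Balancing electrons gives n = 2; the reaction quotient is Q = [Co²⁺]/[Hg²⁺] = 6.39.
E = E° − (RT/nF) ln Q = 1.13 − (8.314×323)/(2×96500) × (1.855) = 1.130 − 0.026 = 1.104 V.

1.10 V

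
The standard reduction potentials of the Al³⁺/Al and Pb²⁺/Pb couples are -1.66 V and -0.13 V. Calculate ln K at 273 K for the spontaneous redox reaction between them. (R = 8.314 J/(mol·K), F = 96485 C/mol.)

ln K = 390.2

E°_cell = -0.13 − (-1.66) = 1.53 V, with n = 6 electrons transferred.
At equilibrium E = 0, so the Nernst equation gives ln K = nFE°/RT = (6)(96485)(1.53)/((8.314)(273)) = 390.24.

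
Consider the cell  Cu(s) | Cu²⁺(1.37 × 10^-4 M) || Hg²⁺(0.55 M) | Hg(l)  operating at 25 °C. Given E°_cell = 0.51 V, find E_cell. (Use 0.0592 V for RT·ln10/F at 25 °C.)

Balancing electrons gives n = 2; the reaction quotient is Q = [Cu²⁺]/[Hg²⁺] = 2.49 × 10^-4.
At 25 °C, E = E° − (0.0592/n) log Q = 0.51 − (0.0592/2)(-3.604) = 0.510 + 0.107 = 0.617 V.

0.617 V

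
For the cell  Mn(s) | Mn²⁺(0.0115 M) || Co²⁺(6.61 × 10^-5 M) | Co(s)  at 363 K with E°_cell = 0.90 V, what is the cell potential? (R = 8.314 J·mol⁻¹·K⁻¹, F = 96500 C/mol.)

0.819 V

Balancing electrons gives n = 2; the reaction quotient is Q = [Mn²⁺]/[Co²⁺] = 174.
E = E° − (RT/nF) ln Q = 0.90 − (8.314×363)/(2×96500) × (5.159) = 0.900 − 0.081 = 0.819 V.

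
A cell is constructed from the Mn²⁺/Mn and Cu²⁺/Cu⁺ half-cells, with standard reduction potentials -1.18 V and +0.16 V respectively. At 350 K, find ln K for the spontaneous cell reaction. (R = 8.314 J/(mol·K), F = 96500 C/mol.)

E°_cell = +0.16 − (-1.18) = 1.34 V, with n = 2 electrons transferred.
At equilibrium E = 0, so the Nernst equation gives ln K = nFE°/RT = (2)(96500)(1.34)/((8.314)(350)) = 88.88.

ln K = 88.9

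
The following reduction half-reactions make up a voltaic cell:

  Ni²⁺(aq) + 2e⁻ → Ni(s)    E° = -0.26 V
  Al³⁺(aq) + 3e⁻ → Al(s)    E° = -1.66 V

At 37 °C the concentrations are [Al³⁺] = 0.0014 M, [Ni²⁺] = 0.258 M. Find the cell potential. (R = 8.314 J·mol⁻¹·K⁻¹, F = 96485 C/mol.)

1.44 V

The Ni²⁺/Ni couple has the higher reduction potential and acts as the cathode, so E°_cell = -0.26 − (-1.66) = 1.40 V.
Balancing electrons gives n = 6; the reaction quotient is Q = [Al³⁺]^2/[Ni²⁺]^3 = 1.14 × 10^-4.
E = E° − (RT/nF) ln Q = 1.40 − (8.314×310)/(6×96485) × (-9.078) = 1.400 + 0.040 = 1.440 V.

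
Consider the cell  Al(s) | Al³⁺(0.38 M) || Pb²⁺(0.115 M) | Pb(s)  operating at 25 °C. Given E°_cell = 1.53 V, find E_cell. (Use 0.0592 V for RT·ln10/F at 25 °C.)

Balancing electrons gives n = 6; the reaction quotient is Q = [Al³⁺]^2/[Pb²⁺]^3 = 94.9.
At 25 °C, E = E° − (0.0592/n) log Q = 1.53 − (0.0592/6)(1.977) = 1.530 − 0.020 = 1.510 V.

1.51 V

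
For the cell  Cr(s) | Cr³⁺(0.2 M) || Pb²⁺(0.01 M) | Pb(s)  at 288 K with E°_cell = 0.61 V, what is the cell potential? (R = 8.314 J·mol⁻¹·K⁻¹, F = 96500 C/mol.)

0.566 V

Balancing electrons gives n = 6; the reaction quotient is Q = [Cr³⁺]^2/[Pb²⁺]^3 = 4 × 10^4.
E = E° − (RT/nF) ln Q = 0.61 − (8.314×288)/(6×96500) × (10.597) = 0.610 − 0.044 = 0.566 V.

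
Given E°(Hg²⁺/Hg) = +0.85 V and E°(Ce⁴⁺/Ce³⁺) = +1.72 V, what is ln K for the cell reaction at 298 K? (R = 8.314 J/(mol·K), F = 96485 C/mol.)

ln K = 67.8

E°_cell = +1.72 − (+0.85) = 0.87 V, with n = 2 electrons transferred.
At equilibrium E = 0, so the Nernst equation gives ln K = nFE°/RT = (2)(96485)(0.87)/((8.314)(298)) = 67.76.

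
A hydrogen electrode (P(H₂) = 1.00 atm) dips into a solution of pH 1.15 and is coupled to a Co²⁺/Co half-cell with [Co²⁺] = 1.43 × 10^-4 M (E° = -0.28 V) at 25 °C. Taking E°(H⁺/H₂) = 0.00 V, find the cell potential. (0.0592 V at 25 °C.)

The hydrogen couple is the cathode, so E°_cell = 0.28 V; n = 2.
[H⁺] = 10^(−1.15) = 0.071 M, and Q = [Co²⁺]·P(H₂) / [H⁺]^2 = 0.0285.
E = E° − (0.0592/2) log Q = 0.28 − (0.0592/2)(-1.545) = 0.326 V.

0.33 V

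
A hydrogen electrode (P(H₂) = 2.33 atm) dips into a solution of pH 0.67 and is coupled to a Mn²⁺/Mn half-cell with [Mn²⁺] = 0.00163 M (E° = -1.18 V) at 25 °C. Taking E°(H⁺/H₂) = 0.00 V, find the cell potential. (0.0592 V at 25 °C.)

The hydrogen couple is the cathode, so E°_cell = 1.18 V; n = 2.
[H⁺] = 10^(−0.67) = 0.21 M, and Q = [Mn²⁺]·P(H₂) / [H⁺]^2 = 0.0831.
E = E° − (0.0592/2) log Q = 1.18 − (0.0592/2)(-1.080) = 1.212 V.

1.21 V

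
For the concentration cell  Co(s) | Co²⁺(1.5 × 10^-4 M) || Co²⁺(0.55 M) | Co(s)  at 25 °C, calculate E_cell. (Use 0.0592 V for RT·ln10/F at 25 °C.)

Both half-cells are Co²⁺/Co, so E°_cell = 0. The concentrated side is the cathode; the cell reaction moves Co²⁺ from high to low concentration with n = 2.
Q = [Co²⁺]_dilute/[Co²⁺]_conc = 1.5 × 10^-4/0.55 = 2.73 × 10^-4.
E = 0 − (0.0592/2) log Q = −(0.0592/2)(-3.564) = 0.1055 V.

0.11 V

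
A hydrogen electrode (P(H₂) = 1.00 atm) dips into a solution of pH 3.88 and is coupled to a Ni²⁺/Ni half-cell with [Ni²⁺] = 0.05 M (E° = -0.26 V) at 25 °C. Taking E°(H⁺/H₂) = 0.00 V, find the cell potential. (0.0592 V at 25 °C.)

0.069 V

The hydrogen couple is the cathode, so E°_cell = 0.26 V; n = 2.
[H⁺] = 10^(−3.88) = 1.3 × 10^-4 M, and Q = [Ni²⁺]·P(H₂) / [H⁺]^2 = 2.88 × 10^6.
E = E° − (0.0592/2) log Q = 0.26 − (0.0592/2)(6.459) = 0.069 V.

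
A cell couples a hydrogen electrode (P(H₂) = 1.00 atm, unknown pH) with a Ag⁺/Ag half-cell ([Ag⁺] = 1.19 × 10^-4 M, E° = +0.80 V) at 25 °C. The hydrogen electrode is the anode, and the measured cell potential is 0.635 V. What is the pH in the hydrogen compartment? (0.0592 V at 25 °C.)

E°_cell = 0.80 V and n = 2.
log Q = n(E° − E)/0.0592 = 2×(0.80 − 0.635)/0.0592 = 5.574.
With Q = [H⁺]^2 / ([Ag⁺]^2·P(H₂)), solving for [H⁺] gives log[H⁺] = -1.137, so pH = 1.14.

pH = 1.14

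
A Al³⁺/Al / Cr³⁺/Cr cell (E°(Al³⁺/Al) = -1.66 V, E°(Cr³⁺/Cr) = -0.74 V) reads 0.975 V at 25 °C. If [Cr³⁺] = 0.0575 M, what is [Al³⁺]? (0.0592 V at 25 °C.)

From the Nernst equation, log Q = n(E° − E)/0.0592 = 3(0.92 − 0.975)/0.0592 = -2.787, so Q = 0.00163.
With Q = [Al³⁺]/[Cr³⁺] and the known concentrations, [Al³⁺] in the numerator gives [Al³⁺] = 9.4 × 10^-5 M.

9.4 × 10^-5 M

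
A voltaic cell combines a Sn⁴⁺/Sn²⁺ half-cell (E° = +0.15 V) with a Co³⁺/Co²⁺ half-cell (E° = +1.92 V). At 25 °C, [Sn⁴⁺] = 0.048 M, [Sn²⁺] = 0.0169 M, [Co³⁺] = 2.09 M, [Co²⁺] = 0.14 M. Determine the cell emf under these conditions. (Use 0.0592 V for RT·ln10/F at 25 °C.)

The Co³⁺/Co²⁺ couple has the higher reduction potential and acts as the cathode, so E°_cell = +1.92 − (+0.15) = 1.77 V.
Balancing electrons gives n = 2; the reaction quotient is Q = [Sn⁴⁺]·[Co²⁺]^2/([Sn²⁺]·[Co³⁺]^2) = 0.0127.
At 25 °C, E = E° − (0.0592/n) log Q = 1.77 − (0.0592/2)(-1.895) = 1.770 + 0.056 = 1.826 V.

1.83 V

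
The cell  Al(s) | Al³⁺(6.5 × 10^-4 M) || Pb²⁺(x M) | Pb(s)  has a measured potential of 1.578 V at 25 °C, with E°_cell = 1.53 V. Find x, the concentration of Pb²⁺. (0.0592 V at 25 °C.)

0.31 M

From the Nernst equation, log Q = n(E° − E)/0.0592 = 6(1.53 − 1.578)/0.0592 = -4.865, so Q = 1.37 × 10^-5.
With Q = [Al³⁺]^2/[Pb²⁺]^3 and the known concentrations, [Pb²⁺]^3 in the denominator gives [Pb²⁺] = 0.31 M.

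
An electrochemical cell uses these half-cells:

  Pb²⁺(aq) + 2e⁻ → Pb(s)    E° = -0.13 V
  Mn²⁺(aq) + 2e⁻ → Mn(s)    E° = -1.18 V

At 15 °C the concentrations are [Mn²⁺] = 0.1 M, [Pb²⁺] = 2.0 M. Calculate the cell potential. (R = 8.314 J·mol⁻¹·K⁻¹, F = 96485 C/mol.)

The Pb²⁺/Pb couple has the higher reduction potential and acts as the cathode, so E°_cell = -0.13 − (-1.18) = 1.05 V.
Balancing electrons gives n = 2; the reaction quotient is Q = [Mn²⁺]/[Pb²⁺] = 0.0500.
E = E° − (RT/nF) ln Q = 1.05 − (8.314×288)/(2×96485) × (-2.996) = 1.050 + 0.037 = 1.087 V.

1.09 V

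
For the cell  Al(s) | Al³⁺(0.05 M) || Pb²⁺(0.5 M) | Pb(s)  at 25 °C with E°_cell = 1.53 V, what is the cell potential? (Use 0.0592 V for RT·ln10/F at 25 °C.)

1.55 V

Balancing electrons gives n = 6; the reaction quotient is Q = [Al³⁺]^2/[Pb²⁺]^3 = 0.0200.
At 25 °C, E = E° − (0.0592/n) log Q = 1.53 − (0.0592/6)(-1.699) = 1.530 + 0.017 = 1.547 V.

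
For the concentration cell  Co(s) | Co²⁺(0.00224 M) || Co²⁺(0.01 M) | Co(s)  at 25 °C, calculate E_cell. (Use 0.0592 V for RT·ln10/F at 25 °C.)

Both half-cells are Co²⁺/Co, so E°_cell = 0. The concentrated side is the cathode; the cell reaction moves Co²⁺ from high to low concentration with n = 2.
Q = [Co²⁺]_dilute/[Co²⁺]_conc = 0.00224/0.01 = 0.224.
E = 0 − (0.0592/2) log Q = −(0.0592/2)(-0.650) = 0.0192 V.

0.019 V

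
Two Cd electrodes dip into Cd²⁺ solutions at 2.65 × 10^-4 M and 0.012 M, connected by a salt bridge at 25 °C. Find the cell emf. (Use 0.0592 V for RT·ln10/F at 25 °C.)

Both half-cells are Cd²⁺/Cd, so E°_cell = 0. The concentrated side is the cathode; the cell reaction moves Cd²⁺ from high to low concentration with n = 2.
Q = [Cd²⁺]_dilute/[Cd²⁺]_conc = 2.65 × 10^-4/0.012 = 0.0221.
E = 0 − (0.0592/2) log Q = −(0.0592/2)(-1.656) = 0.0490 V.

0.049 V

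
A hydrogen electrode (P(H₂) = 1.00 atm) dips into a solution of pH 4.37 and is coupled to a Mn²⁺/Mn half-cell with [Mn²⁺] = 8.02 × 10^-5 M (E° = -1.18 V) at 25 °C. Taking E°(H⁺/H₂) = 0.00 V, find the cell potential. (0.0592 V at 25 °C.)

The hydrogen couple is the cathode, so E°_cell = 1.18 V; n = 2.
[H⁺] = 10^(−4.37) = 4.3 × 10^-5 M, and Q = [Mn²⁺]·P(H₂) / [H⁺]^2 = 4.41 × 10^4.
E = E° − (0.0592/2) log Q = 1.18 − (0.0592/2)(4.644) = 1.043 V.

1.04 V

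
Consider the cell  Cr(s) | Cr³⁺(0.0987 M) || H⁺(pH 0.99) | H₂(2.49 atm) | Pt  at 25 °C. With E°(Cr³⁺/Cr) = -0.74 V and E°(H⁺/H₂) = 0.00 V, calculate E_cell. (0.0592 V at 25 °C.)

The hydrogen couple is the cathode, so E°_cell = 0.74 V; n = 6.
[H⁺] = 10^(−0.99) = 0.10 M, and Q = [Cr³⁺]^2·P(H₂)^3 / [H⁺]^6 = 1.31 × 10^5.
E = E° − (0.0592/6) log Q = 0.74 − (0.0592/6)(5.117) = 0.690 V.

0.69 V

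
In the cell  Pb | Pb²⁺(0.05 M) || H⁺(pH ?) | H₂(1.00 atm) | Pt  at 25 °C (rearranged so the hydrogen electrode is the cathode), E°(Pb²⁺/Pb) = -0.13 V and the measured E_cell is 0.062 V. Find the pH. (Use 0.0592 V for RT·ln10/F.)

pH = 1.80

E°_cell = 0.13 V and n = 2.
log Q = n(E° − E)/0.0592 = 2×(0.13 − 0.062)/0.0592 = 2.297.
With Q = [Pb²⁺]·P(H₂) / [H⁺]^2, solving for [H⁺] gives log[H⁺] = -1.799, so pH = 1.80.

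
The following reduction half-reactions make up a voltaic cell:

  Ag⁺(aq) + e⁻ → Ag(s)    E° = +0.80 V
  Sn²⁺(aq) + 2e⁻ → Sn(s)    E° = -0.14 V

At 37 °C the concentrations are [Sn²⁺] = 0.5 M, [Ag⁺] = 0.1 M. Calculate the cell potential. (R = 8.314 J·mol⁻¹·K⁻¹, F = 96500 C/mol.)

0.888 V

The Ag⁺/Ag couple has the higher reduction potential and acts as the cathode, so E°_cell = +0.80 − (-0.14) = 0.94 V.
Balancing electrons gives n = 2; the reaction quotient is Q = [Sn²⁺]/[Ag⁺]^2 = 50.0.
E = E° − (RT/nF) ln Q = 0.94 − (8.314×310)/(2×96500) × (3.912) = 0.940 − 0.052 = 0.888 V.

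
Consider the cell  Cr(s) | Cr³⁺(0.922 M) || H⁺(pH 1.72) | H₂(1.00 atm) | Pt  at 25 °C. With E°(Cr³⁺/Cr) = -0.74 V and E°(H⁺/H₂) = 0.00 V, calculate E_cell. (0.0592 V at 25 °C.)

0.64 V

The hydrogen couple is the cathode, so E°_cell = 0.74 V; n = 6.
[H⁺] = 10^(−1.72) = 0.019 M, and Q = [Cr³⁺]^2·P(H₂)^3 / [H⁺]^6 = 1.78 × 10^10.
E = E° − (0.0592/6) log Q = 0.74 − (0.0592/6)(10.249) = 0.639 V.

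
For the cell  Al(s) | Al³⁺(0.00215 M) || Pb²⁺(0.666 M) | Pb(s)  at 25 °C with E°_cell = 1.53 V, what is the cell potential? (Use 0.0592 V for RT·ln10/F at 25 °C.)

Balancing electrons gives n = 6; the reaction quotient is Q = [Al³⁺]^2/[Pb²⁺]^3 = 1.56 × 10^-5.
At 25 °C, E = E° − (0.0592/n) log Q = 1.53 − (0.0592/6)(-4.806) = 1.530 + 0.047 = 1.577 V.

1.58 V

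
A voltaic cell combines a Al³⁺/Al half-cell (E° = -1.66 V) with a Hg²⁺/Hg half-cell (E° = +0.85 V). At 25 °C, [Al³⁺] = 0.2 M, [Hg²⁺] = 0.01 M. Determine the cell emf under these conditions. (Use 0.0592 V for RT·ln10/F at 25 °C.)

The Hg²⁺/Hg couple has the higher reduction potential and acts as the cathode, so E°_cell = +0.85 − (-1.66) = 2.51 V.
Balancing electrons gives n = 6; the reaction quotient is Q = [Al³⁺]^2/[Hg²⁺]^3 = 4 × 10^4.
At 25 °C, E = E° − (0.0592/n) log Q = 2.51 − (0.0592/6)(4.602) = 2.510 − 0.045 = 2.465 V.

2.46 V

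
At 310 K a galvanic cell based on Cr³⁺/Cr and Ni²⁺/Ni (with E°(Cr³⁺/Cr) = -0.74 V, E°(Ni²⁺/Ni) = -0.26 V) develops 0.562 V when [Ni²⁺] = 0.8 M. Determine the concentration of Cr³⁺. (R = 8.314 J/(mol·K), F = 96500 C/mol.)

7.2 × 10^-5 M

From the Nernst equation, ln Q = nF(E° − E)/RT = 6×96500×(0.48 − 0.562)/(8.314×310) = -18.421, so Q = 9.99 × 10^-9.
With Q = [Cr³⁺]^2/[Ni²⁺]^3 and the known concentrations, [Cr³⁺]^2 in the numerator gives [Cr³⁺] = 7.2 × 10^-5 M.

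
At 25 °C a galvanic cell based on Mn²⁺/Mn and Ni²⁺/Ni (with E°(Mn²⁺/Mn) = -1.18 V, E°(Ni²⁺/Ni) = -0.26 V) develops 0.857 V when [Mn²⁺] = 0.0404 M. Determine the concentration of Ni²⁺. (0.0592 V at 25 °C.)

From the Nernst equation, log Q = n(E° − E)/0.0592 = 2(0.92 − 0.857)/0.0592 = 2.128, so Q = 134.
With Q = [Mn²⁺]/[Ni²⁺] and the known concentrations, [Ni²⁺] in the denominator gives [Ni²⁺] = 3 × 10^-4 M.

3 × 10^-4 M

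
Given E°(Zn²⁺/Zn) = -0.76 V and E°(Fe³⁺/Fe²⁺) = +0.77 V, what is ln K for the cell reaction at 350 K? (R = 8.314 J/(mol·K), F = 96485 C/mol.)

ln K = 101.5

E°_cell = +0.77 − (-0.76) = 1.53 V, with n = 2 electrons transferred.
At equilibrium E = 0, so the Nernst equation gives ln K = nFE°/RT = (2)(96485)(1.53)/((8.314)(350)) = 101.46.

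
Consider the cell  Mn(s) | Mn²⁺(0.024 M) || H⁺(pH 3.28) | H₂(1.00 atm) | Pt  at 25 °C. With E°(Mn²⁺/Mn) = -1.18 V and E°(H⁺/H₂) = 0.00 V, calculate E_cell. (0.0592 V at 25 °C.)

The hydrogen couple is the cathode, so E°_cell = 1.18 V; n = 2.
[H⁺] = 10^(−3.28) = 5.2 × 10^-4 M, and Q = [Mn²⁺]·P(H₂) / [H⁺]^2 = 8.71 × 10^4.
E = E° − (0.0592/2) log Q = 1.18 − (0.0592/2)(4.940) = 1.034 V.

1.03 V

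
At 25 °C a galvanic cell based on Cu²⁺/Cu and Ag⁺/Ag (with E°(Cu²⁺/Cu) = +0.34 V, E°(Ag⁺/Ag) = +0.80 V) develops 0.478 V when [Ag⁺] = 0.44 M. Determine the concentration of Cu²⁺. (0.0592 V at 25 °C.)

From the Nernst equation, log Q = n(E° − E)/0.0592 = 2(0.46 − 0.478)/0.0592 = -0.608, so Q = 0.247.
With Q = [Cu²⁺]/[Ag⁺]^2 and the known concentrations, [Cu²⁺] in the numerator gives [Cu²⁺] = 0.048 M.

0.048 M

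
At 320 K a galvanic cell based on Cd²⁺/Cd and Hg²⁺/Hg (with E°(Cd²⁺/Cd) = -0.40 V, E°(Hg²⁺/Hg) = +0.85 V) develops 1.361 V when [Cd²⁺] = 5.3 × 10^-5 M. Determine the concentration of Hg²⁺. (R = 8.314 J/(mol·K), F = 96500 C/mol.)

From the Nernst equation, ln Q = nF(E° − E)/RT = 2×96500×(1.25 − 1.361)/(8.314×320) = -8.052, so Q = 3.18 × 10^-4.
With Q = [Cd²⁺]/[Hg²⁺] and the known concentrations, [Hg²⁺] in the denominator gives [Hg²⁺] = 0.17 M.

0.17 M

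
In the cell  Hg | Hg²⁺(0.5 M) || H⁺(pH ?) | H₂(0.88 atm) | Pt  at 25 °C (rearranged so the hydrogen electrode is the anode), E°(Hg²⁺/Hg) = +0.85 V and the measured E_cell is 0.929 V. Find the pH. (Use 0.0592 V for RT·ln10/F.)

E°_cell = 0.85 V and n = 2.
log Q = n(E° − E)/0.0592 = 2×(0.85 − 0.929)/0.0592 = -2.669.
With Q = [H⁺]^2 / ([Hg²⁺]·P(H₂)), solving for [H⁺] gives log[H⁺] = -1.513, so pH = 1.51.

pH = 1.51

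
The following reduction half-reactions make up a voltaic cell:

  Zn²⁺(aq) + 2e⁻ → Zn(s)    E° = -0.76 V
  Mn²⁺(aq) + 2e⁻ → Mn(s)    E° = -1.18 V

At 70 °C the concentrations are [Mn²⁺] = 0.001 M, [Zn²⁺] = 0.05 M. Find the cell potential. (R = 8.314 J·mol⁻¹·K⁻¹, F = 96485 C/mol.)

0.478 V

The Zn²⁺/Zn couple has the higher reduction potential and acts as the cathode, so E°_cell = -0.76 − (-1.18) = 0.42 V.
Balancing electrons gives n = 2; the reaction quotient is Q = [Mn²⁺]/[Zn²⁺] = 0.0200.
E = E° − (RT/nF) ln Q = 0.42 − (8.314×343)/(2×96485) × (-3.912) = 0.420 + 0.058 = 0.478 V.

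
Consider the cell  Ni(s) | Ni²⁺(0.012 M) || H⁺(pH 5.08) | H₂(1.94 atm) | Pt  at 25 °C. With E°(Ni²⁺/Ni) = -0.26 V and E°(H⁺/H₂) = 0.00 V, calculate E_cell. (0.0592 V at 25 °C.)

0.008 V

The hydrogen couple is the cathode, so E°_cell = 0.26 V; n = 2.
[H⁺] = 10^(−5.08) = 8.3 × 10^-6 M, and Q = [Ni²⁺]·P(H₂) / [H⁺]^2 = 3.36 × 10^8.
E = E° − (0.0592/2) log Q = 0.26 − (0.0592/2)(8.527) = 0.008 V.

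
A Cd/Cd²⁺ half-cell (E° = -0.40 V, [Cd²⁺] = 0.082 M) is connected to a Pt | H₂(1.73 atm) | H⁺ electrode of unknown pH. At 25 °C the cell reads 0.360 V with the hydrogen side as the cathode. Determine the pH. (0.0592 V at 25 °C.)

pH = 1.10

E°_cell = 0.40 V and n = 2.
log Q = n(E° − E)/0.0592 = 2×(0.40 − 0.360)/0.0592 = 1.351.
With Q = [Cd²⁺]·P(H₂) / [H⁺]^2, solving for [H⁺] gives log[H⁺] = -1.100, so pH = 1.10.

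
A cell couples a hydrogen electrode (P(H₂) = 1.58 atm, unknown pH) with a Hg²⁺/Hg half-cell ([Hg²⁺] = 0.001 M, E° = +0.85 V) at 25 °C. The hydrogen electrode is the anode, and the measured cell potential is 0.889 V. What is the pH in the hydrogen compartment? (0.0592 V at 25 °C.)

E°_cell = 0.85 V and n = 2.
log Q = n(E° − E)/0.0592 = 2×(0.85 − 0.889)/0.0592 = -1.318.
With Q = [H⁺]^2 / ([Hg²⁺]·P(H₂)), solving for [H⁺] gives log[H⁺] = -2.059, so pH = 2.06.

pH = 2.06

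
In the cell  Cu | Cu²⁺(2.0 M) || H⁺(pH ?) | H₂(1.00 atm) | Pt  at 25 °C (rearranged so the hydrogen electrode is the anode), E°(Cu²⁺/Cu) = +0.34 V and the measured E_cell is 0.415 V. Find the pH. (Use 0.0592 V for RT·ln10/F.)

pH = 1.12

E°_cell = 0.34 V and n = 2.
log Q = n(E° − E)/0.0592 = 2×(0.34 − 0.415)/0.0592 = -2.534.
With Q = [H⁺]^2 / ([Cu²⁺]·P(H₂)), solving for [H⁺] gives log[H⁺] = -1.116, so pH = 1.12.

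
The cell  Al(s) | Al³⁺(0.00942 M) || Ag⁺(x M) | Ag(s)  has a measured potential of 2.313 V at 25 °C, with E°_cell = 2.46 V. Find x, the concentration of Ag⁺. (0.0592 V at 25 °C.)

From the Nernst equation, log Q = n(E° − E)/0.0592 = 3(2.46 − 2.313)/0.0592 = 7.449, so Q = 2.81 × 10^7.
With Q = [Al³⁺]/[Ag⁺]^3 and the known concentrations, [Ag⁺]^3 in the denominator gives [Ag⁺] = 6.9 × 10^-4 M.

6.9 × 10^-4 M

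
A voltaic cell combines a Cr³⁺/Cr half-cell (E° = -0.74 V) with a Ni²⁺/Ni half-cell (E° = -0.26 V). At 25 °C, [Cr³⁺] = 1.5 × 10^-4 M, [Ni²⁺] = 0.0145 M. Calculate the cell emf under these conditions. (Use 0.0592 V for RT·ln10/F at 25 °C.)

0.501 V

The Ni²⁺/Ni couple has the higher reduction potential and acts as the cathode, so E°_cell = -0.26 − (-0.74) = 0.48 V.
Balancing electrons gives n = 6; the reaction quotient is Q = [Cr³⁺]^2/[Ni²⁺]^3 = 0.00738.
At 25 °C, E = E° − (0.0592/n) log Q = 0.48 − (0.0592/6)(-2.132) = 0.480 + 0.021 = 0.501 V.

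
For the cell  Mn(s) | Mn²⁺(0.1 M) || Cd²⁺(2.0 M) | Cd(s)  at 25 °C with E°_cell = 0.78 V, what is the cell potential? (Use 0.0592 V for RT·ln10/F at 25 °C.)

Balancing electrons gives n = 2; the reaction quotient is Q = [Mn²⁺]/[Cd²⁺] = 0.0500.
At 25 °C, E = E° − (0.0592/n) log Q = 0.78 − (0.0592/2)(-1.301) = 0.780 + 0.039 = 0.819 V.

0.819 V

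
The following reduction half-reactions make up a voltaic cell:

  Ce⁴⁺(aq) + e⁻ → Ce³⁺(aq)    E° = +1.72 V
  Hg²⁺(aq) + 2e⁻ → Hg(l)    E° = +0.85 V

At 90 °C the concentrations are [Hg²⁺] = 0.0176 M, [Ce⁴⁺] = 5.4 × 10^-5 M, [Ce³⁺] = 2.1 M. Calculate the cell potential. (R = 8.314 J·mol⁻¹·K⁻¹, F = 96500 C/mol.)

The Ce⁴⁺/Ce³⁺ couple has the higher reduction potential and acts as the cathode, so E°_cell = +1.72 − (+0.85) = 0.87 V.
Balancing electrons gives n = 2; the reaction quotient is Q = [Hg²⁺]·[Ce³⁺]^2/[Ce⁴⁺]^2 = 2.66 × 10^7.
E = E° − (RT/nF) ln Q = 0.87 − (8.314×363)/(2×96500) × (17.097) = 0.870 − 0.267 = 0.603 V.

0.603 V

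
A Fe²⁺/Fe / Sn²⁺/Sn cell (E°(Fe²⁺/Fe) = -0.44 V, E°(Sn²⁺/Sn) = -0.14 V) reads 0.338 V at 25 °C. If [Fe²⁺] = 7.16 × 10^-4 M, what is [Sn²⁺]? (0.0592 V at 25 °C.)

From the Nernst equation, log Q = n(E° − E)/0.0592 = 2(0.30 − 0.338)/0.0592 = -1.284, so Q = 0.0520.
With Q = [Fe²⁺]/[Sn²⁺] and the known concentrations, [Sn²⁺] in the denominator gives [Sn²⁺] = 0.014 M.

0.014 M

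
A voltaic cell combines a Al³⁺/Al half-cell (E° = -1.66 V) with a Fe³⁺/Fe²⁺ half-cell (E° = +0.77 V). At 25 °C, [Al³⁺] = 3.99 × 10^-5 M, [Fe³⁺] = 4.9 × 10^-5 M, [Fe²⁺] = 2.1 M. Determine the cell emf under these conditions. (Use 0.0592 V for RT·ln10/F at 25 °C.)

The Fe³⁺/Fe²⁺ couple has the higher reduction potential and acts as the cathode, so E°_cell = +0.77 − (-1.66) = 2.43 V.
Balancing electrons gives n = 3; the reaction quotient is Q = [Al³⁺]·[Fe²⁺]^3/[Fe³⁺]^3 = 3.14 × 10^9.
At 25 °C, E = E° − (0.0592/n) log Q = 2.43 − (0.0592/3)(9.497) = 2.430 − 0.187 = 2.243 V.

2.24 V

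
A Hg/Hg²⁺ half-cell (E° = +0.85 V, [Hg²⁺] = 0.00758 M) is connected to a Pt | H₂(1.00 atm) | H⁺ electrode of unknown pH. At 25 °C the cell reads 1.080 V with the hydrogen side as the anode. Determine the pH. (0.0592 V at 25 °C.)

E°_cell = 0.85 V and n = 2.
log Q = n(E° − E)/0.0592 = 2×(0.85 − 1.080)/0.0592 = -7.770.
With Q = [H⁺]^2 / ([Hg²⁺]·P(H₂)), solving for [H⁺] gives log[H⁺] = -4.945, so pH = 4.95.

pH = 4.95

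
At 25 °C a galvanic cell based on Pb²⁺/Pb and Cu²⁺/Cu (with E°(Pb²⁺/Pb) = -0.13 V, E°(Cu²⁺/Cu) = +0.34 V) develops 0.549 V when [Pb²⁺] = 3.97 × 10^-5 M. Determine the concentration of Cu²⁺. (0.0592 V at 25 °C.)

0.019 M

From the Nernst equation, log Q = n(E° − E)/0.0592 = 2(0.47 − 0.549)/0.0592 = -2.669, so Q = 0.00214.
With Q = [Pb²⁺]/[Cu²⁺] and the known concentrations, [Cu²⁺] in the denominator gives [Cu²⁺] = 0.019 M.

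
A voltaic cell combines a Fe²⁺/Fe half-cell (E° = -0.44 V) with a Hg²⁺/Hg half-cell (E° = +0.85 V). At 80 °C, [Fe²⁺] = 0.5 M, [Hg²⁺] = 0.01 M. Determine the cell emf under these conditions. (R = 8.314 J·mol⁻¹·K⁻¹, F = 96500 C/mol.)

The Hg²⁺/Hg couple has the higher reduction potential and acts as the cathode, so E°_cell = +0.85 − (-0.44) = 1.29 V.
Balancing electrons gives n = 2; the reaction quotient is Q = [Fe²⁺]/[Hg²⁺] = 50.0.
E = E° − (RT/nF) ln Q = 1.29 − (8.314×353)/(2×96500) × (3.912) = 1.290 − 0.059 = 1.231 V.

1.23 V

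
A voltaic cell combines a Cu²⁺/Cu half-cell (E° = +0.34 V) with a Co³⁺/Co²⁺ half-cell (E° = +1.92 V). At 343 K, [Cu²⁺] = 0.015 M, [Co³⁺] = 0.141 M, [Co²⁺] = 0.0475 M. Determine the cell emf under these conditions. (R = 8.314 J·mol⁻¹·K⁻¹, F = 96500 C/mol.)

1.67 V

The Co³⁺/Co²⁺ couple has the higher reduction potential and acts as the cathode, so E°_cell = +1.92 − (+0.34) = 1.58 V.
Balancing electrons gives n = 2; the reaction quotient is Q = [Cu²⁺]·[Co²⁺]^2/[Co³⁺]^2 = 0.00170.
E = E° − (RT/nF) ln Q = 1.58 − (8.314×343)/(2×96500) × (-6.376) = 1.580 + 0.094 = 1.674 V.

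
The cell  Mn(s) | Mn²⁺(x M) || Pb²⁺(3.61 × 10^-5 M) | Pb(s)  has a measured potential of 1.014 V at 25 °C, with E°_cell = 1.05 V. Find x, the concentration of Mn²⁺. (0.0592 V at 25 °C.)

From the Nernst equation, log Q = n(E° − E)/0.0592 = 2(1.05 − 1.014)/0.0592 = 1.216, so Q = 16.5.
With Q = [Mn²⁺]/[Pb²⁺] and the known concentrations, [Mn²⁺] in the numerator gives [Mn²⁺] = 5.9 × 10^-4 M.

5.9 × 10^-4 M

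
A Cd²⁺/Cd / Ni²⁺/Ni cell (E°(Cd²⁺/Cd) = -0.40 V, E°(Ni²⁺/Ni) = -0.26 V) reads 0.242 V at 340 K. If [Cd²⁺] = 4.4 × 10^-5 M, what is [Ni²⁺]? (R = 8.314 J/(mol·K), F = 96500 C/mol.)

0.047 M

From the Nernst equation, ln Q = nF(E° − E)/RT = 2×96500×(0.14 − 0.242)/(8.314×340) = -6.964, so Q = 9.45 × 10^-4.
With Q = [Cd²⁺]/[Ni²⁺] and the known concentrations, [Ni²⁺] in the denominator gives [Ni²⁺] = 0.047 M.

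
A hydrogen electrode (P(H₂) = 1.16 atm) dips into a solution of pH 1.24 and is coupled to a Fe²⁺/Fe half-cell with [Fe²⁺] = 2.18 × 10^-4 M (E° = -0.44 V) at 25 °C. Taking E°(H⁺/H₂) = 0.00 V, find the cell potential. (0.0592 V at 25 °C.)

0.47 V

The hydrogen couple is the cathode, so E°_cell = 0.44 V; n = 2.
[H⁺] = 10^(−1.24) = 0.058 M, and Q = [Fe²⁺]·P(H₂) / [H⁺]^2 = 0.0764.
E = E° − (0.0592/2) log Q = 0.44 − (0.0592/2)(-1.117) = 0.473 V.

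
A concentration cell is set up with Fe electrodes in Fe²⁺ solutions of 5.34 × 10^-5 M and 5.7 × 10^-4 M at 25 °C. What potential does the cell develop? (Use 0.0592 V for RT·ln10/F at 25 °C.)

0.030 V

Both half-cells are Fe²⁺/Fe, so E°_cell = 0. The concentrated side is the cathode; the cell reaction moves Fe²⁺ from high to low concentration with n = 2.
Q = [Fe²⁺]_dilute/[Fe²⁺]_conc = 5.34 × 10^-5/5.7 × 10^-4 = 0.0937.
E = 0 − (0.0592/2) log Q = −(0.0592/2)(-1.028) = 0.0304 V.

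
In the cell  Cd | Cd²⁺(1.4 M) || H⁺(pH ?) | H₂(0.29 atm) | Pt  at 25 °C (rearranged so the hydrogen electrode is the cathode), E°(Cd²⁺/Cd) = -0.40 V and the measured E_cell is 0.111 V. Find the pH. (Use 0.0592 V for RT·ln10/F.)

E°_cell = 0.40 V and n = 2.
log Q = n(E° − E)/0.0592 = 2×(0.40 − 0.111)/0.0592 = 9.764.
With Q = [Cd²⁺]·P(H₂) / [H⁺]^2, solving for [H⁺] gives log[H⁺] = -5.077, so pH = 5.08.

pH = 5.08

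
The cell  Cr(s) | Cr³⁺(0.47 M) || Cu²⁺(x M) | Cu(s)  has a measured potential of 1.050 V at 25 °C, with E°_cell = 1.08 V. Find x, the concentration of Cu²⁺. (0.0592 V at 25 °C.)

From the Nernst equation, log Q = n(E° − E)/0.0592 = 6(1.08 − 1.050)/0.0592 = 3.041, so Q = 1100.
With Q = [Cr³⁺]^2/[Cu²⁺]^3 and the known concentrations, [Cu²⁺]^3 in the denominator gives [Cu²⁺] = 0.059 M.

0.059 M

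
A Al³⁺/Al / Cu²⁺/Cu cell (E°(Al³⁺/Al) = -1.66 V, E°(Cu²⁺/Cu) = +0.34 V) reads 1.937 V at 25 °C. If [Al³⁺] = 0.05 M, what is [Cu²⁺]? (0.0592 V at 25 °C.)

From the Nernst equation, log Q = n(E° − E)/0.0592 = 6(2.00 − 1.937)/0.0592 = 6.385, so Q = 2.43 × 10^6.
With Q = [Al³⁺]^2/[Cu²⁺]^3 and the known concentrations, [Cu²⁺]^3 in the denominator gives [Cu²⁺] = 0.001 M.

0.001 M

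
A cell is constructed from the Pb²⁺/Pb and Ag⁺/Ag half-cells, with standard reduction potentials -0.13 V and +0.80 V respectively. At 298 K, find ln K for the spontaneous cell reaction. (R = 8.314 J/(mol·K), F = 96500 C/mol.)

E°_cell = +0.80 − (-0.13) = 0.93 V, with n = 2 electrons transferred.
At equilibrium E = 0, so the Nernst equation gives ln K = nFE°/RT = (2)(96500)(0.93)/((8.314)(298)) = 72.45.

ln K = 72.4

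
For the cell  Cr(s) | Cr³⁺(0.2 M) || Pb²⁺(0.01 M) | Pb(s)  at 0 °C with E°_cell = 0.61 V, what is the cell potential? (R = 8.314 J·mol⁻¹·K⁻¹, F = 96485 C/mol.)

0.568 V

Balancing electrons gives n = 6; the reaction quotient is Q = [Cr³⁺]^2/[Pb²⁺]^3 = 4 × 10^4.
E = E° − (RT/nF) ln Q = 0.61 − (8.314×273)/(6×96485) × (10.597) = 0.610 − 0.042 = 0.568 V.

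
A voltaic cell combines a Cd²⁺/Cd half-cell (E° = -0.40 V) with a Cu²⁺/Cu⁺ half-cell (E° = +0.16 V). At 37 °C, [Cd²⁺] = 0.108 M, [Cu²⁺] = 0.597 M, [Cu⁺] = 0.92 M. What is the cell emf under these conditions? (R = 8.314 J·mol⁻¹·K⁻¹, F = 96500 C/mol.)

0.578 V

The Cu²⁺/Cu⁺ couple has the higher reduction potential and acts as the cathode, so E°_cell = +0.16 − (-0.40) = 0.56 V.
Balancing electrons gives n = 2; the reaction quotient is Q = [Cd²⁺]·[Cu⁺]^2/[Cu²⁺]^2 = 0.256.
E = E° − (RT/nF) ln Q = 0.56 − (8.314×310)/(2×96500) × (-1.361) = 0.560 + 0.018 = 0.578 V.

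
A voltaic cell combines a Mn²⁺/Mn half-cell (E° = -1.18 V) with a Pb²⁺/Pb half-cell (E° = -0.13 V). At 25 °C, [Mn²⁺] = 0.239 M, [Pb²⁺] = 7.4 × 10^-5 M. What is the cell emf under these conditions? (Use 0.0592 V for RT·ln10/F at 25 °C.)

0.946 V

The Pb²⁺/Pb couple has the higher reduction potential and acts as the cathode, so E°_cell = -0.13 − (-1.18) = 1.05 V.
Balancing electrons gives n = 2; the reaction quotient is Q = [Mn²⁺]/[Pb²⁺] = 3230.
At 25 °C, E = E° − (0.0592/n) log Q = 1.05 − (0.0592/2)(3.509) = 1.050 − 0.104 = 0.946 V.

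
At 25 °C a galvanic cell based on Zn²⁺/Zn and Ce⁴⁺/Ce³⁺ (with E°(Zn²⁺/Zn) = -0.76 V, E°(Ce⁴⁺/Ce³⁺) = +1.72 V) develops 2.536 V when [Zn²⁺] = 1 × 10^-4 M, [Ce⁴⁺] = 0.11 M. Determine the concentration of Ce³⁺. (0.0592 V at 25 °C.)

1.2 M

From the Nernst equation, log Q = n(E° − E)/0.0592 = 2(2.48 − 2.536)/0.0592 = -1.892, so Q = 0.0128.
With Q = [Zn²⁺]·[Ce³⁺]^2/[Ce⁴⁺]^2 and the known concentrations, [Ce³⁺]^2 in the numerator gives [Ce³⁺] = 1.2 M.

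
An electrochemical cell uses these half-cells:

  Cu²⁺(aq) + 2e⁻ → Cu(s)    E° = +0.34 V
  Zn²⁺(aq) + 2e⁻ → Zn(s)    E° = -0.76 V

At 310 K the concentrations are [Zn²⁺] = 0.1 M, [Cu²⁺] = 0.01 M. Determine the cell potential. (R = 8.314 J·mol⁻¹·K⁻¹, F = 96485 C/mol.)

The Cu²⁺/Cu couple has the higher reduction potential and acts as the cathode, so E°_cell = +0.34 − (-0.76) = 1.10 V.
Balancing electrons gives n = 2; the reaction quotient is Q = [Zn²⁺]/[Cu²⁺] = 10.0.
E = E° − (RT/nF) ln Q = 1.10 − (8.314×310)/(2×96485) × (2.303) = 1.100 − 0.031 = 1.069 V.

1.07 V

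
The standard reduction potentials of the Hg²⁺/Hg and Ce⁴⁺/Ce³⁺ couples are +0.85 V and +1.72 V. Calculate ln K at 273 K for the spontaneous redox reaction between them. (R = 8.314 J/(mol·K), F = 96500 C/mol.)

ln K = 74.0

E°_cell = +1.72 − (+0.85) = 0.87 V, with n = 2 electrons transferred.
At equilibrium E = 0, so the Nernst equation gives ln K = nFE°/RT = (2)(96500)(0.87)/((8.314)(273)) = 73.98.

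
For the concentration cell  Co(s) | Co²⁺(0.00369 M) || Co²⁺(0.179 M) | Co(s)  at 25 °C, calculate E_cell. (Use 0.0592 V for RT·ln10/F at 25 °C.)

0.050 V

Both half-cells are Co²⁺/Co, so E°_cell = 0. The concentrated side is the cathode; the cell reaction moves Co²⁺ from high to low concentration with n = 2.
Q = [Co²⁺]_dilute/[Co²⁺]_conc = 0.00369/0.179 = 0.0206.
E = 0 − (0.0592/2) log Q = −(0.0592/2)(-1.686) = 0.0499 V.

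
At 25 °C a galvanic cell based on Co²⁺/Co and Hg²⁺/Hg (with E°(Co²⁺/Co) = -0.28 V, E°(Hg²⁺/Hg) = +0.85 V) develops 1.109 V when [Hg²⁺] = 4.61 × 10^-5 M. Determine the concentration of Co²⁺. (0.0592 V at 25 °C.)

From the Nernst equation, log Q = n(E° − E)/0.0592 = 2(1.13 − 1.109)/0.0592 = 0.709, so Q = 5.12.
With Q = [Co²⁺]/[Hg²⁺] and the known concentrations, [Co²⁺] in the numerator gives [Co²⁺] = 2.4 × 10^-4 M.

2.4 × 10^-4 M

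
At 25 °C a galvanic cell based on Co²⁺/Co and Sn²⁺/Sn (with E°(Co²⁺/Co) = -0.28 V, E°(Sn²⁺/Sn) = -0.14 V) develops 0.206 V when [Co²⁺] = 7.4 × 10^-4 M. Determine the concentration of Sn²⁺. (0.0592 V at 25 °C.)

0.13 M

From the Nernst equation, log Q = n(E° − E)/0.0592 = 2(0.14 − 0.206)/0.0592 = -2.230, so Q = 0.00589.
With Q = [Co²⁺]/[Sn²⁺] and the known concentrations, [Sn²⁺] in the denominator gives [Sn²⁺] = 0.13 M.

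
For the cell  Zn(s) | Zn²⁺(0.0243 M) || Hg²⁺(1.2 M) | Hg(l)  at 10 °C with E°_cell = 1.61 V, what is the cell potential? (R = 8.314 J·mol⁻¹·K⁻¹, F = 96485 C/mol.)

Balancing electrons gives n = 2; the reaction quotient is Q = [Zn²⁺]/[Hg²⁺] = 0.0202.
E = E° − (RT/nF) ln Q = 1.61 − (8.314×283)/(2×96485) × (-3.900) = 1.610 + 0.048 = 1.658 V.

1.66 V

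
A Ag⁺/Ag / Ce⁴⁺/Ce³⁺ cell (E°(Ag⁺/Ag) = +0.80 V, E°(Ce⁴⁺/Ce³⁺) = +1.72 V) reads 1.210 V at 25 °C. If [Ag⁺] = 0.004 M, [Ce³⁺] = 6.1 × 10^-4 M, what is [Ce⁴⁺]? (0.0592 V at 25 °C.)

0.19 M

From the Nernst equation, log Q = n(E° − E)/0.0592 = 1(0.92 − 1.210)/0.0592 = -4.899, so Q = 1.26 × 10^-5.
With Q = [Ag⁺]·[Ce³⁺]/[Ce⁴⁺] and the known concentrations, [Ce⁴⁺] in the denominator gives [Ce⁴⁺] = 0.19 M.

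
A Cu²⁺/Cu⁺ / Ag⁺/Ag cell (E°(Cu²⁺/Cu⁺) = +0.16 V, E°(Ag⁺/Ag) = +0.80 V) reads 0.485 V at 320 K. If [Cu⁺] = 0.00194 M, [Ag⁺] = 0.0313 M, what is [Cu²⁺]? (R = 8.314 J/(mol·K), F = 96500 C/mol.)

0.017 M

From the Nernst equation, ln Q = nF(E° − E)/RT = 1×96500×(0.64 − 0.485)/(8.314×320) = 5.622, so Q = 276.
With Q = [Cu²⁺]/([Cu⁺]·[Ag⁺]) and the known concentrations, [Cu²⁺] in the numerator gives [Cu²⁺] = 0.017 M.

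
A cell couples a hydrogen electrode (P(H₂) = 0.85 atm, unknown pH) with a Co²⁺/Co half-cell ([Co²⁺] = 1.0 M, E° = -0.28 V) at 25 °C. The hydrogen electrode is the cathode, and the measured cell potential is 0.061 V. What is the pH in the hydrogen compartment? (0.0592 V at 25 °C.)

E°_cell = 0.28 V and n = 2.
log Q = n(E° − E)/0.0592 = 2×(0.28 − 0.061)/0.0592 = 7.399.
With Q = [Co²⁺]·P(H₂) / [H⁺]^2, solving for [H⁺] gives log[H⁺] = -3.735, so pH = 3.73.

pH = 3.73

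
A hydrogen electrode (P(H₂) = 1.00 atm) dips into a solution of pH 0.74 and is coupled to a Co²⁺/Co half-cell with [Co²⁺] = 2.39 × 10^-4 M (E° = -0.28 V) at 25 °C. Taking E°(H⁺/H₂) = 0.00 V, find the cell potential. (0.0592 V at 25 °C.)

0.34 V

The hydrogen couple is the cathode, so E°_cell = 0.28 V; n = 2.
[H⁺] = 10^(−0.74) = 0.18 M, and Q = [Co²⁺]·P(H₂) / [H⁺]^2 = 0.00722.
E = E° − (0.0592/2) log Q = 0.28 − (0.0592/2)(-2.142) = 0.343 V.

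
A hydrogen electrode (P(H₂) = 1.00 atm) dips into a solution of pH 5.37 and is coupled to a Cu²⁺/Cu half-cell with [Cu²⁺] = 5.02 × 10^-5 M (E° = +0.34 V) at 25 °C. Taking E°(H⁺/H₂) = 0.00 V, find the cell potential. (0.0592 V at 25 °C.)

0.53 V

The Cu²⁺/Cu couple is the cathode, so E°_cell = 0.34 V; n = 2.
[H⁺] = 10^(−5.37) = 4.3 × 10^-6 M, and Q = [H⁺]^2 / ([Cu²⁺]·P(H₂)) = 3.62 × 10^-7.
E = E° − (0.0592/2) log Q = 0.34 − (0.0592/2)(-6.441) = 0.531 V.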